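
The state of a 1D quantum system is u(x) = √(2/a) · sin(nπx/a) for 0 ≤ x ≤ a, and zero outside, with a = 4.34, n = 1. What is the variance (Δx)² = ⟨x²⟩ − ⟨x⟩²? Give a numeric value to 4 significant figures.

0.6154

Compute ⟨x⟩ and ⟨x²⟩ separately, then (Δx)² = ⟨x²⟩ − ⟨x⟩².
With sin²θ = (1 − cos2θ)/2 on 0 ≤ x ≤ a: ∫sin²(nπx/a) dx = a/2, ∫x·sin²(nπx/a) dx = a²/4, ∫x²·sin²(nπx/a) dx = a³·(1/6 − 1/(4n²π²)); higher powers xᵏ the same way, integrating xᵏ·cos(2nπx/a) by parts.
⟨x⟩ = 2.1700 and ⟨x²⟩ = 5.3243.
(Δx)² = 5.3243 − (2.1700)² = 0.61541.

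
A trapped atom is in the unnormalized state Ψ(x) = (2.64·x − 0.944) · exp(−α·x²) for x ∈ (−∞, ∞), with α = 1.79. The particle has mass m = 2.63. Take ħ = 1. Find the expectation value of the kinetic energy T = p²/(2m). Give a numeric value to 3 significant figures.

T = −(ħ²/2m) d²/dx², so ⟨T⟩ = −(ħ²/2m) ∫ Ψ*·Ψ'' dx / ∫|Ψ|² dx; with m = 2.63.
Expand each integrand as polynomial × e^(−2αx²) and use ∫x^(2j)·e^(−2αx²) dx = (2j−1)!!/(4α)^j · √(π/(2α)), odd powers → 0; here √(π/(2α)) = 0.93677. Differentiate with the product rule, d/dx e^(−αx²) = −2αx·e^(−αx²).
State is unnormalized: ∫|Ψ|² dx = 1.7467, and ∫Ψ*·(−ħ²/2m · Ψ'') dx = 1.2150, so ⟨T⟩ = 1.2150 / 1.7467.
⟨T⟩ = 0.69562.

0.696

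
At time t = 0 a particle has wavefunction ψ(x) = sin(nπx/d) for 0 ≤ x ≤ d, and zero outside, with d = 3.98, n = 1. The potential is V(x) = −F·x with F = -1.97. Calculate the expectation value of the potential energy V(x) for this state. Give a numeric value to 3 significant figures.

⟨V⟩ = ∫ V(x)·|ψ|² dx / ∫|ψ|² dx.
With sin²θ = (1 − cos2θ)/2 on 0 ≤ x ≤ d: ∫sin²(nπx/d) dx = d/2, ∫x·sin²(nπx/d) dx = d²/4, ∫x²·sin²(nπx/d) dx = d³·(1/6 − 1/(4n²π²)); higher powers xᵏ the same way, integrating xᵏ·cos(2nπx/d) by parts.
State is unnormalized: ∫|ψ|² dx = 1.9900, and ∫ψ*·V(x)·ψ dx = 7.8014, so ⟨V⟩ = 7.8014 / 1.9900.
⟨V⟩ = 3.9203.

3.92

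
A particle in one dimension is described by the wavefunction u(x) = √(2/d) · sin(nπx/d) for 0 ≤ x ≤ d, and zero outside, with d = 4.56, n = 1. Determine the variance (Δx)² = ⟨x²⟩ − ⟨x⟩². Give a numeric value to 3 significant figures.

0.679

Compute ⟨x⟩ and ⟨x²⟩ separately, then (Δx)² = ⟨x²⟩ − ⟨x⟩².
With sin²θ = (1 − cos2θ)/2 on 0 ≤ x ≤ d: ∫sin²(nπx/d) dx = d/2, ∫x·sin²(nπx/d) dx = d²/4, ∫x²·sin²(nπx/d) dx = d³·(1/6 − 1/(4n²π²)); higher powers xᵏ the same way, integrating xᵏ·cos(2nπx/d) by parts.
⟨x⟩ = 2.2800 and ⟨x²⟩ = 5.8778.
(Δx)² = 5.8778 − (2.2800)² = 0.67938.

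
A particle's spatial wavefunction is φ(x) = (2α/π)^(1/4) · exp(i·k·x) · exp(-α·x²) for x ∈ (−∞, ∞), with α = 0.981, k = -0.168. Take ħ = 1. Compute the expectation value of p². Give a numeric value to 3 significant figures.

p² φ = −ħ² d²φ/dx²; ⟨p²⟩ = −ħ² ∫ φ*·φ'' dx.
Gaussian moments: ∫x^(2j)·e^(−2αx²) dx = (2j−1)!!/(4α)^j · √(π/(2α)), odd powers integrate to 0; here √(π/(2α)) = 1.2654. Derivatives: φ′ = (ik − 2αx)·φ, φ″ = ((ik − 2αx)² − 2α)·φ; the odd-in-x pieces drop out.
⟨p²⟩ = 1.0092.

1.01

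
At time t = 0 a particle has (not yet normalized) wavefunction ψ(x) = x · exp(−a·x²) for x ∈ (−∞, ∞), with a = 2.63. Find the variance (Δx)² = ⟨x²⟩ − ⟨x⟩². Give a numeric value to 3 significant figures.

Compute ⟨x⟩ and ⟨x²⟩ separately, then (Δx)² = ⟨x²⟩ − ⟨x⟩².
Expand each integrand as polynomial × e^(−2ax²) and use ∫x^(2j)·e^(−2ax²) dx = (2j−1)!!/(4a)^j · √(π/(2a)), odd powers → 0; here √(π/(2a)) = 0.77283.
Normalization: ∫|ψ|² dx = 0.073463.
⟨x⟩ = 0.0000 and ⟨x²⟩ = 0.28517.
(Δx)² = 0.28517 − (0.0000)² = 0.28517.

0.285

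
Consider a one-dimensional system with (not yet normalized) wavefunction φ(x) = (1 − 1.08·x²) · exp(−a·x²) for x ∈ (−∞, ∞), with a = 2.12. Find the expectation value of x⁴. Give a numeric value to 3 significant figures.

0.0155

⟨x⁴⟩ = ∫ x⁴·|φ|² dx / ∫|φ|² dx (integrals over the domain).
Expand each integrand as polynomial × e^(−2ax²) and use ∫x^(2j)·e^(−2ax²) dx = (2j−1)!!/(4a)^j · √(π/(2a)), odd powers → 0; here √(π/(2a)) = 0.86078.
State is unnormalized: ∫|φ|² dx = 0.68341, and ∫φ*·x⁴·φ dx = 0.010562, so ⟨x⁴⟩ = 0.010562 / 0.68341.
⟨x⁴⟩ = 0.015455.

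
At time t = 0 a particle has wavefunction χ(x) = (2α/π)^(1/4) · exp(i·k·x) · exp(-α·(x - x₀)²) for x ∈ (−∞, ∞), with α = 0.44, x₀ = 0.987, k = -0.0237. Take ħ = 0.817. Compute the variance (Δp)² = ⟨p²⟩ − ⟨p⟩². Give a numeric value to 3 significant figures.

Compute ⟨p⟩ and ⟨p²⟩ separately; (Δp)² = ⟨p²⟩ − ⟨p⟩².
Gaussian moments (u = x − x₀): ∫u^(2j)·e^(−2αu²) du = (2j−1)!!/(4α)^j · √(π/(2α)), odd powers integrate to 0; here √(π/(2α)) = 1.8894. Derivatives: χ′ = (ik − 2αu)·χ, χ″ = ((ik − 2αu)² − 2α)·χ; the odd-in-u pieces drop out.
⟨p⟩ = -0.019363 and ⟨p²⟩ = 0.29407.
(Δp)² = 0.29407 − (-0.019363)² = 0.29370.

0.294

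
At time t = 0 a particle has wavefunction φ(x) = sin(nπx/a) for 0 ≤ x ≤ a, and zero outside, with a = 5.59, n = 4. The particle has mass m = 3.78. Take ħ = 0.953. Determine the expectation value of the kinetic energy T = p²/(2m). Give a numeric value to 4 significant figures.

T = −(ħ²/2m) d²/dx², so ⟨T⟩ = −(ħ²/2m) ∫ φ*·φ'' dx / ∫|φ|² dx; with m = 3.78.
d/dx sin(nπx/a) = (nπ/a)·cos(nπx/a) and d²/dx² sin(nπx/a) = −(nπ/a)²·sin(nπx/a); on 0 ≤ x ≤ a, ∫sin²(nπx/a) dx = a/2 and ∫sin(nπx/a)·cos(nπx/a) dx = 0.
State is unnormalized: ∫|φ|² dx = 2.7950, and ∫φ*·(−ħ²/2m · φ'') dx = 1.6968, so ⟨T⟩ = 1.6968 / 2.7950.
⟨T⟩ = 0.60710.

0.6071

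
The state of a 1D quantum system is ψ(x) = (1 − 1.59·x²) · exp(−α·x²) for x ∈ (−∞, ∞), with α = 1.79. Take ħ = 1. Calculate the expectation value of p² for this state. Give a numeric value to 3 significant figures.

4.55

p² ψ = −ħ² d²ψ/dx²; ⟨p²⟩ = −ħ² ∫ ψ*·ψ'' dx / ∫|ψ|² dx.
Expand each integrand as polynomial × e^(−2αx²) and use ∫x^(2j)·e^(−2αx²) dx = (2j−1)!!/(4α)^j · √(π/(2α)), odd powers → 0; here √(π/(2α)) = 0.93677. Differentiate with the product rule, d/dx e^(−αx²) = −2αx·e^(−αx²).
State is unnormalized: ∫|ψ|² dx = 0.65931, and ∫ψ*·(−ħ² ψ'') dx = 3.0004, so ⟨p²⟩ = 3.0004 / 0.65931.
⟨p²⟩ = 4.5508.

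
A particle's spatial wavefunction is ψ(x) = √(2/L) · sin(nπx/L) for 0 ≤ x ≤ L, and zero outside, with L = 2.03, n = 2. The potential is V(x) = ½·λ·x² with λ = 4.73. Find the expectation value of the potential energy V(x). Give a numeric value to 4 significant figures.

3.125

⟨V⟩ = ∫ V(x)·|ψ|² dx.
With sin²θ = (1 − cos2θ)/2 on 0 ≤ x ≤ L: ∫sin²(nπx/L) dx = L/2, ∫x·sin²(nπx/L) dx = L²/4, ∫x²·sin²(nπx/L) dx = L³·(1/6 − 1/(4n²π²)); higher powers xᵏ the same way, integrating xᵏ·cos(2nπx/L) by parts.
⟨V⟩ = 3.1252.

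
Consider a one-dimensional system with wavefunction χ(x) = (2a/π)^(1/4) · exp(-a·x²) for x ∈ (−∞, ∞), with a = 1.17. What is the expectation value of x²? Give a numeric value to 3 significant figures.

0.214

⟨x²⟩ = ∫ x²·|χ|² dx (integrals over the domain).
Gaussian moments: ∫x^(2j)·e^(−2ax²) dx = (2j−1)!!/(4a)^j · √(π/(2a)), odd powers integrate to 0; here √(π/(2a)) = 1.1587.
⟨x²⟩ = 0.21368.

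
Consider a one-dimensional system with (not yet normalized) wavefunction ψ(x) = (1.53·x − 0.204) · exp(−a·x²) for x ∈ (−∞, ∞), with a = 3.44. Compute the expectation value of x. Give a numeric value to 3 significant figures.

⟨x⟩ = ∫ x·|ψ|² dx / ∫|ψ|² dx (integrals over the domain).
Expand each integrand as polynomial × e^(−2ax²) and use ∫x^(2j)·e^(−2ax²) dx = (2j−1)!!/(4a)^j · √(π/(2a)), odd powers → 0; here √(π/(2a)) = 0.67574.
State is unnormalized: ∫|ψ|² dx = 0.14308, and ∫ψ*·x·ψ dx = -0.030656, so ⟨x⟩ = -0.030656 / 0.14308.
⟨x⟩ = -0.21426.

-0.214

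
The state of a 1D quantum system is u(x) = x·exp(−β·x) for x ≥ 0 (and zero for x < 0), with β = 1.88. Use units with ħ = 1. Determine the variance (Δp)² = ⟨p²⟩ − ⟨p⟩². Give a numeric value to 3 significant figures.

Compute ⟨p⟩ and ⟨p²⟩ separately; (Δp)² = ⟨p²⟩ − ⟨p⟩².
Differentiate x·exp(−β·x) with the product rule; every integrand then reduces to terms xʲ·e^(−2βx) on [0, ∞), with ∫₀^∞ xʲ·e^(−2βx) dx = j!/(2β)^(j+1).
Normalization: ∫|u|² dx = 0.037624.
⟨p⟩ = 0.0000 and ⟨p²⟩ = 3.5344.
(Δp)² = 3.5344 − (0.0000)² = 3.5344.

3.53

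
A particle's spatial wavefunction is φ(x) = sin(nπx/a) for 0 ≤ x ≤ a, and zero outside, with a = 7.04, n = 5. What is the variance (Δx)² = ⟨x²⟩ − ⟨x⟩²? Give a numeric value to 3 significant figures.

4.03

Compute ⟨x⟩ and ⟨x²⟩ separately, then (Δx)² = ⟨x²⟩ − ⟨x⟩².
With sin²θ = (1 − cos2θ)/2 on 0 ≤ x ≤ a: ∫sin²(nπx/a) dx = a/2, ∫x·sin²(nπx/a) dx = a²/4, ∫x²·sin²(nπx/a) dx = a³·(1/6 − 1/(4n²π²)); higher powers xᵏ the same way, integrating xᵏ·cos(2nπx/a) by parts.
Normalization: ∫|φ|² dx = 3.5200.
⟨x⟩ = 3.5200 and ⟨x²⟩ = 16.420.
(Δx)² = 16.420 − (3.5200)² = 4.0297.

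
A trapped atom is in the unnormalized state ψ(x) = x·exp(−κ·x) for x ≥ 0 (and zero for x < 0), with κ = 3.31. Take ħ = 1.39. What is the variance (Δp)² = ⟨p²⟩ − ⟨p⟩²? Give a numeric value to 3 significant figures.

21.2

Compute ⟨p⟩ and ⟨p²⟩ separately; (Δp)² = ⟨p²⟩ − ⟨p⟩².
Differentiate x·exp(−κ·x) with the product rule; every integrand then reduces to terms xʲ·e^(−2κx) on [0, ∞), with ∫₀^∞ xʲ·e^(−2κx) dx = j!/(2κ)^(j+1).
Normalization: ∫|ψ|² dx = 0.0068938.
⟨p⟩ = 0.0000 and ⟨p²⟩ = 21.168.
(Δp)² = 21.168 − (0.0000)² = 21.168.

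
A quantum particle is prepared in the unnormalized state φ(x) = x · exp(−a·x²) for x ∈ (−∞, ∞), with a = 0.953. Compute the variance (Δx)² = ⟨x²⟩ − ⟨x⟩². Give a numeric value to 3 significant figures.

0.787

Compute ⟨x⟩ and ⟨x²⟩ separately, then (Δx)² = ⟨x²⟩ − ⟨x⟩².
Expand each integrand as polynomial × e^(−2ax²) and use ∫x^(2j)·e^(−2ax²) dx = (2j−1)!!/(4a)^j · √(π/(2a)), odd powers → 0; here √(π/(2a)) = 1.2838.
Normalization: ∫|φ|² dx = 0.33679.
⟨x⟩ = 0.0000 and ⟨x²⟩ = 0.78699.
(Δx)² = 0.78699 − (0.0000)² = 0.78699.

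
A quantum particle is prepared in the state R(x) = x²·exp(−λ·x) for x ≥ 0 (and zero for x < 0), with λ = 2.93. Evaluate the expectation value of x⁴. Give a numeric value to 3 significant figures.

1.42

⟨x⁴⟩ = ∫ x⁴·|R|² dx / ∫|R|² dx (integrals over the domain).
Every integrand reduces to terms xʲ·e^(−2λx) on [0, ∞); use ∫₀^∞ xʲ·e^(−2λx) dx = j!/(2λ)^(j+1).
State is unnormalized: ∫|R|² dx = 0.0034731, and ∫R*·x⁴·R dx = 0.0049481, so ⟨x⁴⟩ = 0.0049481 / 0.0034731.
⟨x⁴⟩ = 1.4247.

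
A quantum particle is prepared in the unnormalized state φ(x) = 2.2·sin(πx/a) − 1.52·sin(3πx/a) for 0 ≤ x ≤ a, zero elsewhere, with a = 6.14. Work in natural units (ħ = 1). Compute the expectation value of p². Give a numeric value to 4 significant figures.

0.9385

p² φ = −ħ² d²φ/dx²; ⟨p²⟩ = −ħ² ∫ φ*·φ'' dx / ∫|φ|² dx.
d²/dx² sin(jπx/a) = −(jπ/a)²·sin(jπx/a); on 0 ≤ x ≤ a, ∫sin²(jπx/a) dx = a/2 and ∫sin(jπx/a)·sin(lπx/a) dx = 0 for j ≠ l, so only diagonal terms survive in ∫|φ|² and ∫φ·φ″; ∫φ·φ′ dx = [φ²/2] between the walls = 0.
State is unnormalized: ∫|φ|² dx = 21.952, and ∫φ*·(−ħ² φ'') dx = 20.602, so ⟨p²⟩ = 20.602 / 21.952.
⟨p²⟩ = 0.93852.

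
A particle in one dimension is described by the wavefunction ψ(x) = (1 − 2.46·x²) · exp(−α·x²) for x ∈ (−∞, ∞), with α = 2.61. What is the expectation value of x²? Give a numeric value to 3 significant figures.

⟨x²⟩ = ∫ x²·|ψ|² dx / ∫|ψ|² dx (integrals over the domain).
Expand each integrand as polynomial × e^(−2αx²) and use ∫x^(2j)·e^(−2αx²) dx = (2j−1)!!/(4α)^j · √(π/(2α)), odd powers → 0; here √(π/(2α)) = 0.77578.
State is unnormalized: ∫|ψ|² dx = 0.53940, and ∫ψ*·x²·ψ dx = 0.031139, so ⟨x²⟩ = 0.031139 / 0.53940.
⟨x²⟩ = 0.057728.

0.0577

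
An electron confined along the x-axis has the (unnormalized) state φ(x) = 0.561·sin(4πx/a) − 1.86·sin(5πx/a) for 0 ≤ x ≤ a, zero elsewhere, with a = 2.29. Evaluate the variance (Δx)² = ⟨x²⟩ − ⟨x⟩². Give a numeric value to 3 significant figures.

Compute ⟨x⟩ and ⟨x²⟩ separately, then (Δx)² = ⟨x²⟩ − ⟨x⟩².
On 0 ≤ x ≤ a (j ≠ l): ∫sin²(jπx/a) dx = a/2, ∫sin(jπx/a)·sin(lπx/a) dx = 0; diagonal moments ∫x·sin²(jπx/a) dx = a²/4, ∫x²·sin²(jπx/a) dx = a³·(1/6 − 1/(4j²π²)); cross terms ∫x·sin(jπx/a)·sin(lπx/a) dx = 0 for j + l even and −4jla²/(π²(j² − l²)²) for j + l odd, ∫x²·sin(jπx/a)·sin(lπx/a) dx = (−1)^(j+l)·4jla³/(π²(j² − l²)²); higher powers the same way via product-to-sum and parts.
Normalization: ∫|φ|² dx = 4.3216.
⟨x⟩ = 1.3984 and ⟨x²⟩ = 2.3172.
(Δx)² = 2.3172 − (1.3984)² = 0.36166.

0.362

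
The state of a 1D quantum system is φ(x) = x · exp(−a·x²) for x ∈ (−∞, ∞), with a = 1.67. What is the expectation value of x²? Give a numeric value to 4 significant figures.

⟨x²⟩ = ∫ x²·|φ|² dx / ∫|φ|² dx (integrals over the domain).
Expand each integrand as polynomial × e^(−2ax²) and use ∫x^(2j)·e^(−2ax²) dx = (2j−1)!!/(4a)^j · √(π/(2a)), odd powers → 0; here √(π/(2a)) = 0.96984.
State is unnormalized: ∫|φ|² dx = 0.14519, and ∫φ*·x²·φ dx = 0.065203, so ⟨x²⟩ = 0.065203 / 0.14519.
⟨x²⟩ = 0.44910.

0.4491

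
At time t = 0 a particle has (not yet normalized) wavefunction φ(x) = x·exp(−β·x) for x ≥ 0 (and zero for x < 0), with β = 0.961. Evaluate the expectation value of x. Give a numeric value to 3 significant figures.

⟨x⟩ = ∫ x·|φ|² dx / ∫|φ|² dx (integrals over the domain).
Every integrand reduces to terms xʲ·e^(−2βx) on [0, ∞); use ∫₀^∞ xʲ·e^(−2βx) dx = j!/(2β)^(j+1).
State is unnormalized: ∫|φ|² dx = 0.28169, and ∫φ*·x·φ dx = 0.43968, so ⟨x⟩ = 0.43968 / 0.28169.
⟨x⟩ = 1.5609.

1.56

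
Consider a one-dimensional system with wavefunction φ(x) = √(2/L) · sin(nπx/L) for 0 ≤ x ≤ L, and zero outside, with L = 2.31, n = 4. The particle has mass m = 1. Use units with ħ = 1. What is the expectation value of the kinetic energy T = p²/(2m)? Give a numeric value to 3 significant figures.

14.8

T = −(ħ²/2m) d²/dx², so ⟨T⟩ = −(ħ²/2m) ∫ φ*·φ'' dx; with m = 1.
d/dx sin(nπx/L) = (nπ/L)·cos(nπx/L) and d²/dx² sin(nπx/L) = −(nπ/L)²·sin(nπx/L); on 0 ≤ x ≤ L, ∫sin²(nπx/L) dx = L/2 and ∫sin(nπx/L)·cos(nπx/L) dx = 0.
⟨T⟩ = 14.797.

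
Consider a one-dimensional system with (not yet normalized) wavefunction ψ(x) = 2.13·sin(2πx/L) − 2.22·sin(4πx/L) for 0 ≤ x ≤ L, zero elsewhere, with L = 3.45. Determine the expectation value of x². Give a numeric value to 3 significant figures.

⟨x²⟩ = ∫ x²·|ψ|² dx / ∫|ψ|² dx (integrals over the domain).
On 0 ≤ x ≤ L (j ≠ l): ∫sin²(jπx/L) dx = L/2, ∫sin(jπx/L)·sin(lπx/L) dx = 0; diagonal moments ∫x·sin²(jπx/L) dx = L²/4, ∫x²·sin²(jπx/L) dx = L³·(1/6 − 1/(4j²π²)); cross terms ∫x·sin(jπx/L)·sin(lπx/L) dx = 0 for j + l even and −4jlL²/(π²(j² − l²)²) for j + l odd, ∫x²·sin(jπx/L)·sin(lπx/L) dx = (−1)^(j+l)·4jlL³/(π²(j² − l²)²); higher powers the same way via product-to-sum and parts.
State is unnormalized: ∫|ψ|² dx = 16.328, and ∫ψ*·x²·ψ dx = 54.536, so ⟨x²⟩ = 54.536 / 16.328.
⟨x²⟩ = 3.3401.

3.34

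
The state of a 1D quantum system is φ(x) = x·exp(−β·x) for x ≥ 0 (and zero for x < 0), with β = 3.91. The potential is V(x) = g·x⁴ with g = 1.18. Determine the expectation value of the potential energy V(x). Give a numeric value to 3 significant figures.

⟨V⟩ = ∫ V(x)·|φ|² dx / ∫|φ|² dx.
Every integrand reduces to terms xʲ·e^(−2βx) on [0, ∞); use ∫₀^∞ xʲ·e^(−2βx) dx = j!/(2β)^(j+1).
State is unnormalized: ∫|φ|² dx = 0.0041822, and ∫φ*·V(x)·φ dx = 0.00047508, so ⟨V⟩ = 0.00047508 / 0.0041822.
⟨V⟩ = 0.11359.

0.114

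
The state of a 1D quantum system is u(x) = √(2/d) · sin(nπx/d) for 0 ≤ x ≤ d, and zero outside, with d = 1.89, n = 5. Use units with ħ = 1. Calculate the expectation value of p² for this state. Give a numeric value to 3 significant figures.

p² u = −ħ² d²u/dx²; ⟨p²⟩ = −ħ² ∫ u*·u'' dx.
d/dx sin(nπx/d) = (nπ/d)·cos(nπx/d) and d²/dx² sin(nπx/d) = −(nπ/d)²·sin(nπx/d); on 0 ≤ x ≤ d, ∫sin²(nπx/d) dx = d/2 and ∫sin(nπx/d)·cos(nπx/d) dx = 0.
⟨p²⟩ = 69.074.

69.1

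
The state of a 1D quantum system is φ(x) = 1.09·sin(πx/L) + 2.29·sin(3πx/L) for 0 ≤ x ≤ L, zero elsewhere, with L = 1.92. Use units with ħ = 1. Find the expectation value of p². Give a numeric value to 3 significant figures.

20.1

p² φ = −ħ² d²φ/dx²; ⟨p²⟩ = −ħ² ∫ φ*·φ'' dx / ∫|φ|² dx.
d²/dx² sin(jπx/L) = −(jπ/L)²·sin(jπx/L); on 0 ≤ x ≤ L, ∫sin²(jπx/L) dx = L/2 and ∫sin(jπx/L)·sin(lπx/L) dx = 0 for j ≠ l, so only diagonal terms survive in ∫|φ|² and ∫φ·φ″; ∫φ·φ′ dx = [φ²/2] between the walls = 0.
State is unnormalized: ∫|φ|² dx = 6.1749, and ∫φ*·(−ħ² φ'') dx = 124.36, so ⟨p²⟩ = 124.36 / 6.1749.
⟨p²⟩ = 20.139.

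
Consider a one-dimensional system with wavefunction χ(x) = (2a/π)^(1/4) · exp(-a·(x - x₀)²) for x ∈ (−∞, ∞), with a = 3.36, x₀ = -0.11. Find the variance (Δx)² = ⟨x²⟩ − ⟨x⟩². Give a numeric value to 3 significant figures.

0.0744

Compute ⟨x⟩ and ⟨x²⟩ separately, then (Δx)² = ⟨x²⟩ − ⟨x⟩².
Gaussian moments (u = x − x₀): ∫u^(2j)·e^(−2au²) du = (2j−1)!!/(4a)^j · √(π/(2a)), odd powers integrate to 0; here √(π/(2a)) = 0.68374.
⟨x⟩ = -0.11000 and ⟨x²⟩ = 0.086505.
(Δx)² = 0.086505 − (-0.11000)² = 0.074405.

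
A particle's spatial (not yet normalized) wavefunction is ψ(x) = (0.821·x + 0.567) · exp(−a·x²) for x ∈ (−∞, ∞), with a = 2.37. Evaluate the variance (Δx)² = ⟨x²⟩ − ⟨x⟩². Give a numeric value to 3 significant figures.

Compute ⟨x⟩ and ⟨x²⟩ separately, then (Δx)² = ⟨x²⟩ − ⟨x⟩².
Expand each integrand as polynomial × e^(−2ax²) and use ∫x^(2j)·e^(−2ax²) dx = (2j−1)!!/(4a)^j · √(π/(2a)), odd powers → 0; here √(π/(2a)) = 0.81412.
Normalization: ∫|ψ|² dx = 0.31961.
⟨x⟩ = 0.25015 and ⟨x²⟩ = 0.14369.
(Δx)² = 0.14369 − (0.25015)² = 0.081116.

0.0811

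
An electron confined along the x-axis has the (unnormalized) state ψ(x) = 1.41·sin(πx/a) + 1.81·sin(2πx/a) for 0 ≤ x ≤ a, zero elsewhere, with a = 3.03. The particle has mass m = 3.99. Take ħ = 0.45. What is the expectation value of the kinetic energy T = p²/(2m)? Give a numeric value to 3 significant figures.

0.0782

T = −(ħ²/2m) d²/dx², so ⟨T⟩ = −(ħ²/2m) ∫ ψ*·ψ'' dx / ∫|ψ|² dx; with m = 3.99.
d²/dx² sin(jπx/a) = −(jπ/a)²·sin(jπx/a); on 0 ≤ x ≤ a, ∫sin²(jπx/a) dx = a/2 and ∫sin(jπx/a)·sin(lπx/a) dx = 0 for j ≠ l, so only diagonal terms survive in ∫|ψ|² and ∫ψ·ψ″; ∫ψ·ψ′ dx = [ψ²/2] between the walls = 0.
State is unnormalized: ∫|ψ|² dx = 7.9753, and ∫ψ*·(−ħ²/2m · ψ'') dx = 0.62375, so ⟨T⟩ = 0.62375 / 7.9753.
⟨T⟩ = 0.078211.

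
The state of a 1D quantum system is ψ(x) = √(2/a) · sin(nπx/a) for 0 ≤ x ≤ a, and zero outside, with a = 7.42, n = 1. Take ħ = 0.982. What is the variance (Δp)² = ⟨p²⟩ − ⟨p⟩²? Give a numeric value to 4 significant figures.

0.1729

Compute ⟨p⟩ and ⟨p²⟩ separately; (Δp)² = ⟨p²⟩ − ⟨p⟩².
d/dx sin(nπx/a) = (nπ/a)·cos(nπx/a) and d²/dx² sin(nπx/a) = −(nπ/a)²·sin(nπx/a); on 0 ≤ x ≤ a, ∫sin²(nπx/a) dx = a/2 and ∫sin(nπx/a)·cos(nπx/a) dx = 0.
⟨p⟩ = 0.0000 and ⟨p²⟩ = 0.17287.
(Δp)² = 0.17287 − (0.0000)² = 0.17287.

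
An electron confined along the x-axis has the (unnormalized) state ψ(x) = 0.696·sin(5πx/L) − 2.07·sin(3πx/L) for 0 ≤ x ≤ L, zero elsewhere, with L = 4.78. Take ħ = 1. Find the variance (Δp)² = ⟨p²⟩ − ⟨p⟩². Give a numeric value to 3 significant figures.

Compute ⟨p⟩ and ⟨p²⟩ separately; (Δp)² = ⟨p²⟩ − ⟨p⟩².
d²/dx² sin(jπx/L) = −(jπ/L)²·sin(jπx/L); on 0 ≤ x ≤ L, ∫sin²(jπx/L) dx = L/2 and ∫sin(jπx/L)·sin(lπx/L) dx = 0 for j ≠ l, so only diagonal terms survive in ∫|ψ|² and ∫ψ·ψ″; ∫ψ·ψ′ dx = [ψ²/2] between the walls = 0.
Normalization: ∫|ψ|² dx = 11.399.
⟨p⟩ = 0.0000 and ⟨p²⟩ = 4.5896.
(Δp)² = 4.5896 − (0.0000)² = 4.5896.

4.59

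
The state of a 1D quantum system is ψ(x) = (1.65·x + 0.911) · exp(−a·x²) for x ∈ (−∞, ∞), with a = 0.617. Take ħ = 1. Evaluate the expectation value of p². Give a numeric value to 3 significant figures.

p² ψ = −ħ² d²ψ/dx²; ⟨p²⟩ = −ħ² ∫ ψ*·ψ'' dx / ∫|ψ|² dx.
Expand each integrand as polynomial × e^(−2ax²) and use ∫x^(2j)·e^(−2ax²) dx = (2j−1)!!/(4a)^j · √(π/(2a)), odd powers → 0; here √(π/(2a)) = 1.5956. Differentiate with the product rule, d/dx e^(−ax²) = −2ax·e^(−ax²).
State is unnormalized: ∫|ψ|² dx = 3.0843, and ∫ψ*·(−ħ² ψ'') dx = 4.0750, so ⟨p²⟩ = 4.0750 / 3.0843.
⟨p²⟩ = 1.3212.

1.32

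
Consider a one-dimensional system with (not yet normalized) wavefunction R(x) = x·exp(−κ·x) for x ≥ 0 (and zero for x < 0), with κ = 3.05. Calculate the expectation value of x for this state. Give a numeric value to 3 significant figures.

0.492

⟨x⟩ = ∫ x·|R|² dx / ∫|R|² dx (integrals over the domain).
Every integrand reduces to terms xʲ·e^(−2κx) on [0, ∞); use ∫₀^∞ xʲ·e^(−2κx) dx = j!/(2κ)^(j+1).
State is unnormalized: ∫|R|² dx = 0.0088113, and ∫R*·x·R dx = 0.0043334, so ⟨x⟩ = 0.0043334 / 0.0088113.
⟨x⟩ = 0.49180.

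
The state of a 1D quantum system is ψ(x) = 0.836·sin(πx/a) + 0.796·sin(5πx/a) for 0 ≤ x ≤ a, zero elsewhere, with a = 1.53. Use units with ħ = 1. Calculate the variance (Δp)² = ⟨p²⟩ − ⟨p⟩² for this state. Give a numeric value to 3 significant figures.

52.3

Compute ⟨p⟩ and ⟨p²⟩ separately; (Δp)² = ⟨p²⟩ − ⟨p⟩².
d²/dx² sin(jπx/a) = −(jπ/a)²·sin(jπx/a); on 0 ≤ x ≤ a, ∫sin²(jπx/a) dx = a/2 and ∫sin(jπx/a)·sin(lπx/a) dx = 0 for j ≠ l, so only diagonal terms survive in ∫|ψ|² and ∫ψ·ψ″; ∫ψ·ψ′ dx = [ψ²/2] between the walls = 0.
Normalization: ∫|ψ|² dx = 1.0194.
⟨p⟩ = 0.0000 and ⟨p²⟩ = 52.331.
(Δp)² = 52.331 − (0.0000)² = 52.331.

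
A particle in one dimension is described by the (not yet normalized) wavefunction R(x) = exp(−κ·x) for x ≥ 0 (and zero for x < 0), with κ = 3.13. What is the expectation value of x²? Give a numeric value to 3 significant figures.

0.0510

⟨x²⟩ = ∫ x²·|R|² dx / ∫|R|² dx (integrals over the domain).
Every integrand reduces to terms xʲ·e^(−2κx) on [0, ∞); use ∫₀^∞ xʲ·e^(−2κx) dx = j!/(2κ)^(j+1).
State is unnormalized: ∫|R|² dx = 0.15974, and ∫R*·x²·R dx = 0.0081528, so ⟨x²⟩ = 0.0081528 / 0.15974.
⟨x²⟩ = 0.051037.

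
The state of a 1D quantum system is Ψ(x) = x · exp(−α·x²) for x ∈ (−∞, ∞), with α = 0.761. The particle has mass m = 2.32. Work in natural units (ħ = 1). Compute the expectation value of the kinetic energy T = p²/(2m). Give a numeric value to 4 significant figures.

0.4920

T = −(ħ²/2m) d²/dx², so ⟨T⟩ = −(ħ²/2m) ∫ Ψ*·Ψ'' dx / ∫|Ψ|² dx; with m = 2.32.
Expand each integrand as polynomial × e^(−2αx²) and use ∫x^(2j)·e^(−2αx²) dx = (2j−1)!!/(4α)^j · √(π/(2α)), odd powers → 0; here √(π/(2α)) = 1.4367. Differentiate with the product rule, d/dx e^(−αx²) = −2αx·e^(−αx²).
State is unnormalized: ∫|Ψ|² dx = 0.47198, and ∫Ψ*·(−ħ²/2m · Ψ'') dx = 0.23223, so ⟨T⟩ = 0.23223 / 0.47198.
⟨T⟩ = 0.49203.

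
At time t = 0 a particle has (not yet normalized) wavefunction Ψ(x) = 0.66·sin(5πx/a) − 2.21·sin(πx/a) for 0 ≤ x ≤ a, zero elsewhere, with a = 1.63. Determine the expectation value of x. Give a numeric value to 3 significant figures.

0.815

⟨x⟩ = ∫ x·|Ψ|² dx / ∫|Ψ|² dx (integrals over the domain).
On 0 ≤ x ≤ a (j ≠ l): ∫sin²(jπx/a) dx = a/2, ∫sin(jπx/a)·sin(lπx/a) dx = 0; diagonal moments ∫x·sin²(jπx/a) dx = a²/4, ∫x²·sin²(jπx/a) dx = a³·(1/6 − 1/(4j²π²)); cross terms ∫x·sin(jπx/a)·sin(lπx/a) dx = 0 for j + l even and −4jla²/(π²(j² − l²)²) for j + l odd, ∫x²·sin(jπx/a)·sin(lπx/a) dx = (−1)^(j+l)·4jla³/(π²(j² − l²)²); higher powers the same way via product-to-sum and parts.
State is unnormalized: ∫|Ψ|² dx = 4.3356, and ∫Ψ*·x·Ψ dx = 3.5335, so ⟨x⟩ = 3.5335 / 4.3356.
⟨x⟩ = 0.81500.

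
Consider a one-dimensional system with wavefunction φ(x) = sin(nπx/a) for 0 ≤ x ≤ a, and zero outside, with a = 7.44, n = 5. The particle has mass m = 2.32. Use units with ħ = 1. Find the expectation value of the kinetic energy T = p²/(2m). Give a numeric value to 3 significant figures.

T = −(ħ²/2m) d²/dx², so ⟨T⟩ = −(ħ²/2m) ∫ φ*·φ'' dx / ∫|φ|² dx; with m = 2.32.
d/dx sin(nπx/a) = (nπ/a)·cos(nπx/a) and d²/dx² sin(nπx/a) = −(nπ/a)²·sin(nπx/a); on 0 ≤ x ≤ a, ∫sin²(nπx/a) dx = a/2 and ∫sin(nπx/a)·cos(nπx/a) dx = 0.
State is unnormalized: ∫|φ|² dx = 3.7200, and ∫φ*·(−ħ²/2m · φ'') dx = 3.5737, so ⟨T⟩ = 3.5737 / 3.7200.
⟨T⟩ = 0.96067.

0.961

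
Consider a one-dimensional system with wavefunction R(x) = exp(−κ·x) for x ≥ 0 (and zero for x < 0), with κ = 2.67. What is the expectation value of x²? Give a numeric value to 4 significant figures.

0.07014

⟨x²⟩ = ∫ x²·|R|² dx / ∫|R|² dx (integrals over the domain).
Every integrand reduces to terms xʲ·e^(−2κx) on [0, ∞); use ∫₀^∞ xʲ·e^(−2κx) dx = j!/(2κ)^(j+1).
State is unnormalized: ∫|R|² dx = 0.18727, and ∫R*·x²·R dx = 0.013134, so ⟨x²⟩ = 0.013134 / 0.18727.
⟨x²⟩ = 0.070137.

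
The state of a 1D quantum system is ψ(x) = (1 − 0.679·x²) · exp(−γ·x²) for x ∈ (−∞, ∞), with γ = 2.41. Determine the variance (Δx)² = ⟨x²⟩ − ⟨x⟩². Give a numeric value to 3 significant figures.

Compute ⟨x⟩ and ⟨x²⟩ separately, then (Δx)² = ⟨x²⟩ − ⟨x⟩².
Expand each integrand as polynomial × e^(−2γx²) and use ∫x^(2j)·e^(−2γx²) dx = (2j−1)!!/(4γ)^j · √(π/(2γ)), odd powers → 0; here √(π/(2γ)) = 0.80733.
Normalization: ∫|ψ|² dx = 0.70562.
⟨x⟩ = 0.0000 and ⟨x²⟩ = 0.077361.
(Δx)² = 0.077361 − (0.0000)² = 0.077361.

0.0774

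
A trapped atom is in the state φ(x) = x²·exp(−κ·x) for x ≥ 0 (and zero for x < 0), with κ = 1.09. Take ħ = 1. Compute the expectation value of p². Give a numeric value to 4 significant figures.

0.3960

p² φ = −ħ² d²φ/dx²; ⟨p²⟩ = −ħ² ∫ φ*·φ'' dx / ∫|φ|² dx.
Differentiate x²·exp(−κ·x) with the product rule; every integrand then reduces to terms xʲ·e^(−2κx) on [0, ∞), with ∫₀^∞ xʲ·e^(−2κx) dx = j!/(2κ)^(j+1).
State is unnormalized: ∫|φ|² dx = 0.48745, and ∫φ*·(−ħ² φ'') dx = 0.19305, so ⟨p²⟩ = 0.19305 / 0.48745.
⟨p²⟩ = 0.39603.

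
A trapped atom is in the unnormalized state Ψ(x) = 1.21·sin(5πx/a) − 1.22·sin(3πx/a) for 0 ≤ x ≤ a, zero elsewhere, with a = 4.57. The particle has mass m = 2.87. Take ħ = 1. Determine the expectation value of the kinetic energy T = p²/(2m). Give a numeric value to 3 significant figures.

T = −(ħ²/2m) d²/dx², so ⟨T⟩ = −(ħ²/2m) ∫ Ψ*·Ψ'' dx / ∫|Ψ|² dx; with m = 2.87.
d²/dx² sin(jπx/a) = −(jπ/a)²·sin(jπx/a); on 0 ≤ x ≤ a, ∫sin²(jπx/a) dx = a/2 and ∫sin(jπx/a)·sin(lπx/a) dx = 0 for j ≠ l, so only diagonal terms survive in ∫|Ψ|² and ∫Ψ·Ψ″; ∫Ψ·Ψ′ dx = [Ψ²/2] between the walls = 0.
State is unnormalized: ∫|Ψ|² dx = 6.7465, and ∫Ψ*·(−ħ²/2m · Ψ'') dx = 9.4058, so ⟨T⟩ = 9.4058 / 6.7465.
⟨T⟩ = 1.3942.

1.39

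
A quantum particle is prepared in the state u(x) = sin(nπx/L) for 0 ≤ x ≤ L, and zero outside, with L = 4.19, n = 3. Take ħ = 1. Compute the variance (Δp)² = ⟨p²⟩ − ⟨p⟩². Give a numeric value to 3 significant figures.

5.06

Compute ⟨p⟩ and ⟨p²⟩ separately; (Δp)² = ⟨p²⟩ − ⟨p⟩².
d/dx sin(nπx/L) = (nπ/L)·cos(nπx/L) and d²/dx² sin(nπx/L) = −(nπ/L)²·sin(nπx/L); on 0 ≤ x ≤ L, ∫sin²(nπx/L) dx = L/2 and ∫sin(nπx/L)·cos(nπx/L) dx = 0.
Normalization: ∫|u|² dx = 2.0950.
⟨p⟩ = 0.0000 and ⟨p²⟩ = 5.0596.
(Δp)² = 5.0596 − (0.0000)² = 5.0596.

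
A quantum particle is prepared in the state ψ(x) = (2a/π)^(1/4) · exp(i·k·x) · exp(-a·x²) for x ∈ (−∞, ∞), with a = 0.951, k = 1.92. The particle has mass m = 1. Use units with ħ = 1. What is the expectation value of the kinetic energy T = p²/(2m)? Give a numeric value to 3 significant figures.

2.32

T = −(ħ²/2m) d²/dx², so ⟨T⟩ = −(ħ²/2m) ∫ ψ*·ψ'' dx; with m = 1.
Gaussian moments: ∫x^(2j)·e^(−2ax²) dx = (2j−1)!!/(4a)^j · √(π/(2a)), odd powers integrate to 0; here √(π/(2a)) = 1.2852. Derivatives: ψ′ = (ik − 2ax)·ψ, ψ″ = ((ik − 2ax)² − 2a)·ψ; the odd-in-x pieces drop out.
⟨T⟩ = 2.3187.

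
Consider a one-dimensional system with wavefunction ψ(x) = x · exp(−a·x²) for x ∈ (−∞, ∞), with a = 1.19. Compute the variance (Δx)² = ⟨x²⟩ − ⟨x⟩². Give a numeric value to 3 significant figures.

0.630

Compute ⟨x⟩ and ⟨x²⟩ separately, then (Δx)² = ⟨x²⟩ − ⟨x⟩².
Expand each integrand as polynomial × e^(−2ax²) and use ∫x^(2j)·e^(−2ax²) dx = (2j−1)!!/(4a)^j · √(π/(2a)), odd powers → 0; here √(π/(2a)) = 1.1489.
Normalization: ∫|ψ|² dx = 0.24137.
⟨x⟩ = 0.0000 and ⟨x²⟩ = 0.63025.
(Δx)² = 0.63025 − (0.0000)² = 0.63025.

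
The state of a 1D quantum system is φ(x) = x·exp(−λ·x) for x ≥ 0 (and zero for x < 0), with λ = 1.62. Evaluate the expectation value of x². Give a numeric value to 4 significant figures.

⟨x²⟩ = ∫ x²·|φ|² dx / ∫|φ|² dx (integrals over the domain).
Every integrand reduces to terms xʲ·e^(−2λx) on [0, ∞); use ∫₀^∞ xʲ·e^(−2λx) dx = j!/(2λ)^(j+1).
State is unnormalized: ∫|φ|² dx = 0.058802, and ∫φ*·x²·φ dx = 0.067218, so ⟨x²⟩ = 0.067218 / 0.058802.
⟨x²⟩ = 1.1431.

1.143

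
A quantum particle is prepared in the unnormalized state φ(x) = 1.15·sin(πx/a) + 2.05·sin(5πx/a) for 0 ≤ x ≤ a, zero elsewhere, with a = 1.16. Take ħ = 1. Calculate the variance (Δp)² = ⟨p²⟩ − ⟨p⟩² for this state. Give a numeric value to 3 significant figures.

141.

Compute ⟨p⟩ and ⟨p²⟩ separately; (Δp)² = ⟨p²⟩ − ⟨p⟩².
d²/dx² sin(jπx/a) = −(jπ/a)²·sin(jπx/a); on 0 ≤ x ≤ a, ∫sin²(jπx/a) dx = a/2 and ∫sin(jπx/a)·sin(lπx/a) dx = 0 for j ≠ l, so only diagonal terms survive in ∫|φ|² and ∫φ·φ″; ∫φ·φ′ dx = [φ²/2] between the walls = 0.
Normalization: ∫|φ|² dx = 3.2045.
⟨p⟩ = 0.0000 and ⟨p²⟩ = 141.23.
(Δp)² = 141.23 − (0.0000)² = 141.23.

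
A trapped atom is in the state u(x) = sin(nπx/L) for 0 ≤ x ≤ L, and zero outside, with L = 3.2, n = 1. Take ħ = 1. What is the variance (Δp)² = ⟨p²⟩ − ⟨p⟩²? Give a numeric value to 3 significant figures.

Compute ⟨p⟩ and ⟨p²⟩ separately; (Δp)² = ⟨p²⟩ − ⟨p⟩².
d/dx sin(nπx/L) = (nπ/L)·cos(nπx/L) and d²/dx² sin(nπx/L) = −(nπ/L)²·sin(nπx/L); on 0 ≤ x ≤ L, ∫sin²(nπx/L) dx = L/2 and ∫sin(nπx/L)·cos(nπx/L) dx = 0.
Normalization: ∫|u|² dx = 1.6000.
⟨p⟩ = 0.0000 and ⟨p²⟩ = 0.96383.
(Δp)² = 0.96383 − (0.0000)² = 0.96383.

0.964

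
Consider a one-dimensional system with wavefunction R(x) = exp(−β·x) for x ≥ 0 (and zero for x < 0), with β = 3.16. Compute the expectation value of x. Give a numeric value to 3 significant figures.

⟨x⟩ = ∫ x·|R|² dx / ∫|R|² dx (integrals over the domain).
Every integrand reduces to terms xʲ·e^(−2βx) on [0, ∞); use ∫₀^∞ xʲ·e^(−2βx) dx = j!/(2β)^(j+1).
State is unnormalized: ∫|R|² dx = 0.15823, and ∫R*·x·R dx = 0.025036, so ⟨x⟩ = 0.025036 / 0.15823.
⟨x⟩ = 0.15823.

0.158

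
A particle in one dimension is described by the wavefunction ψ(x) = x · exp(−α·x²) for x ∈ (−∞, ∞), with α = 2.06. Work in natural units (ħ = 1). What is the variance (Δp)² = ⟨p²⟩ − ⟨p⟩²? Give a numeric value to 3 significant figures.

Compute ⟨p⟩ and ⟨p²⟩ separately; (Δp)² = ⟨p²⟩ − ⟨p⟩².
Expand each integrand as polynomial × e^(−2αx²) and use ∫x^(2j)·e^(−2αx²) dx = (2j−1)!!/(4α)^j · √(π/(2α)), odd powers → 0; here √(π/(2α)) = 0.87323. Differentiate with the product rule, d/dx e^(−αx²) = −2αx·e^(−αx²).
Normalization: ∫|ψ|² dx = 0.10597.
⟨p⟩ = 0.0000 and ⟨p²⟩ = 6.1800.
(Δp)² = 6.1800 − (0.0000)² = 6.1800.

6.18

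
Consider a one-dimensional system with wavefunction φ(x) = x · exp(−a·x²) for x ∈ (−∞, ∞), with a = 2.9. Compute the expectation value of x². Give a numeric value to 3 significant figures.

0.259

⟨x²⟩ = ∫ x²·|φ|² dx / ∫|φ|² dx (integrals over the domain).
Expand each integrand as polynomial × e^(−2ax²) and use ∫x^(2j)·e^(−2ax²) dx = (2j−1)!!/(4a)^j · √(π/(2a)), odd powers → 0; here √(π/(2a)) = 0.73597.
State is unnormalized: ∫|φ|² dx = 0.063446, and ∫φ*·x²·φ dx = 0.016408, so ⟨x²⟩ = 0.016408 / 0.063446.
⟨x²⟩ = 0.25862.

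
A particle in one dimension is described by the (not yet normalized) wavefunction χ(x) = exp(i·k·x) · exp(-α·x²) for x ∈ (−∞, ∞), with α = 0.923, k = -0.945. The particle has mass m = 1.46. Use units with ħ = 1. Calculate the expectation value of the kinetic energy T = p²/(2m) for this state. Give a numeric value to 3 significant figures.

T = −(ħ²/2m) d²/dx², so ⟨T⟩ = −(ħ²/2m) ∫ χ*·χ'' dx / ∫|χ|² dx; with m = 1.46.
Gaussian moments: ∫x^(2j)·e^(−2αx²) dx = (2j−1)!!/(4α)^j · √(π/(2α)), odd powers integrate to 0; here √(π/(2α)) = 1.3045. Derivatives: χ′ = (ik − 2αx)·χ, χ″ = ((ik − 2αx)² − 2α)·χ; the odd-in-x pieces drop out.
State is unnormalized: ∫|χ|² dx = 1.3045, and ∫χ*·(−ħ²/2m · χ'') dx = 0.81133, so ⟨T⟩ = 0.81133 / 1.3045.
⟨T⟩ = 0.62193.

0.622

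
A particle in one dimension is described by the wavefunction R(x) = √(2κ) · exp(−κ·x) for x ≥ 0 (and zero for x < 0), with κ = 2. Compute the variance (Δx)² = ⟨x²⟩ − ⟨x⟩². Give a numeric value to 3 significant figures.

0.0625

Compute ⟨x⟩ and ⟨x²⟩ separately, then (Δx)² = ⟨x²⟩ − ⟨x⟩².
Every integrand reduces to terms xʲ·e^(−2κx) on [0, ∞); use ∫₀^∞ xʲ·e^(−2κx) dx = j!/(2κ)^(j+1).
⟨x⟩ = 0.25000 and ⟨x²⟩ = 0.12500.
(Δx)² = 0.12500 − (0.25000)² = 0.062500.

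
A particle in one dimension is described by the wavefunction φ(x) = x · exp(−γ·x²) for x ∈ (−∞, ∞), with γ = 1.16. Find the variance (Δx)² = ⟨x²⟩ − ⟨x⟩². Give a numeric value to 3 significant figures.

0.647

Compute ⟨x⟩ and ⟨x²⟩ separately, then (Δx)² = ⟨x²⟩ − ⟨x⟩².
Expand each integrand as polynomial × e^(−2γx²) and use ∫x^(2j)·e^(−2γx²) dx = (2j−1)!!/(4γ)^j · √(π/(2γ)), odd powers → 0; here √(π/(2γ)) = 1.1637.
Normalization: ∫|φ|² dx = 0.25079.
⟨x⟩ = 0.0000 and ⟨x²⟩ = 0.64655.
(Δx)² = 0.64655 − (0.0000)² = 0.64655.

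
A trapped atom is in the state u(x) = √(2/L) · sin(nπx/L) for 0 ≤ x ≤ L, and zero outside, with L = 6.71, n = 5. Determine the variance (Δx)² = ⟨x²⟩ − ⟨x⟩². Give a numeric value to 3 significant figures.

3.66

Compute ⟨x⟩ and ⟨x²⟩ separately, then (Δx)² = ⟨x²⟩ − ⟨x⟩².
With sin²θ = (1 − cos2θ)/2 on 0 ≤ x ≤ L: ∫sin²(nπx/L) dx = L/2, ∫x·sin²(nπx/L) dx = L²/4, ∫x²·sin²(nπx/L) dx = L³·(1/6 − 1/(4n²π²)); higher powers xᵏ the same way, integrating xᵏ·cos(2nπx/L) by parts.
⟨x⟩ = 3.3550 and ⟨x²⟩ = 14.917.
(Δx)² = 14.917 − (3.3550)² = 3.6608.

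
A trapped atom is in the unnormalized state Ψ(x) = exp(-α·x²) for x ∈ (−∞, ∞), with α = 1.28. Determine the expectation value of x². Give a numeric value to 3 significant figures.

⟨x²⟩ = ∫ x²·|Ψ|² dx / ∫|Ψ|² dx (integrals over the domain).
Gaussian moments: ∫x^(2j)·e^(−2αx²) dx = (2j−1)!!/(4α)^j · √(π/(2α)), odd powers integrate to 0; here √(π/(2α)) = 1.1078.
State is unnormalized: ∫|Ψ|² dx = 1.1078, and ∫Ψ*·x²·Ψ dx = 0.21636, so ⟨x²⟩ = 0.21636 / 1.1078.
⟨x²⟩ = 0.19531.

0.195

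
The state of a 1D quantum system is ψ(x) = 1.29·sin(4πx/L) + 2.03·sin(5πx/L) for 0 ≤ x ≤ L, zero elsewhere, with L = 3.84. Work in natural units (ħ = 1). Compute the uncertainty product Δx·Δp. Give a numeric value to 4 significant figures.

3.263

Δx = √(⟨x²⟩−⟨x⟩²), Δp = √(⟨p²⟩−⟨p⟩²).
On 0 ≤ x ≤ L (j ≠ l): ∫sin²(jπx/L) dx = L/2, ∫sin(jπx/L)·sin(lπx/L) dx = 0; diagonal moments ∫x·sin²(jπx/L) dx = L²/4, ∫x²·sin²(jπx/L) dx = L³·(1/6 − 1/(4j²π²)); cross terms ∫x·sin(jπx/L)·sin(lπx/L) dx = 0 for j + l even and −4jlL²/(π²(j² − l²)²) for j + l odd, ∫x²·sin(jπx/L)·sin(lπx/L) dx = (−1)^(j+l)·4jlL³/(π²(j² − l²)²); higher powers the same way via product-to-sum and parts. d²/dx² sin(jπx/L) = −(jπ/L)²·sin(jπx/L); on 0 ≤ x ≤ L, ∫sin²(jπx/L) dx = L/2 and ∫sin(jπx/L)·sin(lπx/L) dx = 0 for j ≠ l, so only diagonal terms survive in ∫|ψ|² and ∫ψ·ψ″; ∫ψ·ψ′ dx = [ψ²/2] between the walls = 0.
Normalization: ∫|ψ|² dx = 11.107.
⟨x⟩ = 1.2242, ⟨x²⟩ = 2.2086 ⇒ Δx = 0.84259.
⟨p⟩ = 0.0000, ⟨p²⟩ = 15.000 ⇒ Δp = 3.8730.
Δx·Δp = 3.2634.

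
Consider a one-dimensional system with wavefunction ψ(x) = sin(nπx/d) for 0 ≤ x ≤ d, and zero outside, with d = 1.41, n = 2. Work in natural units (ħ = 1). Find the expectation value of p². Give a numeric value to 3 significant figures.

19.9

p² ψ = −ħ² d²ψ/dx²; ⟨p²⟩ = −ħ² ∫ ψ*·ψ'' dx / ∫|ψ|² dx.
d/dx sin(nπx/d) = (nπ/d)·cos(nπx/d) and d²/dx² sin(nπx/d) = −(nπ/d)²·sin(nπx/d); on 0 ≤ x ≤ d, ∫sin²(nπx/d) dx = d/2 and ∫sin(nπx/d)·cos(nπx/d) dx = 0.
State is unnormalized: ∫|ψ|² dx = 0.70500, and ∫ψ*·(−ħ² ψ'') dx = 13.999, so ⟨p²⟩ = 13.999 / 0.70500.
⟨p²⟩ = 19.857.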